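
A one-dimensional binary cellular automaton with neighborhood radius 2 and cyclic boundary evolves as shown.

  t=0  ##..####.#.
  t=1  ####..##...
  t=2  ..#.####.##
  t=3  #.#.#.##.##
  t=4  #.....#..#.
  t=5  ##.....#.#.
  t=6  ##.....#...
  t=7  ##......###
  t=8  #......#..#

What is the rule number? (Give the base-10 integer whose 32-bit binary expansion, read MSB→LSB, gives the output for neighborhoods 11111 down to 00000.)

  [31] ##### => #  t=7,i=10
  [30] ####. => #  t=0,i=6
  [29] ###.# => #  t=0,i=7
  [28] ###.. => .  t=1,i=3
  [27] ##.## => .  t=2,i=8
  [26] ##.#. => .  t=0,i=8
  [25] ##..# => #  t=0,i=2
  [24] ##... => .  t=1,i=8
  [23] #.### => #  t=2,i=4
  [22] #.##. => #  t=0,i=0
  [21] #.#.# => .  t=0,i=9
  [20] #.#.. => #  t=4,i=0
  [19] #..## => #  t=0,i=3
  [18] #..#. => .  t=2,i=1
  [17] #...# => #  t=1,i=9
  [16] #.... => .  t=4,i=2
  [15] .#### => .  t=0,i=5
  [14] .###. => .  t=3,i=10
  [13] .##.# => .  t=3,i=7
  [12] .##.. => #  t=0,i=1
  [11] .#.## => .  t=0,i=10
  [10] .#.#. => .  t=3,i=3
  [9] .#..# => #  t=4,i=7
  [8] .#... => #  t=4,i=1
  [7] ..### => .  t=0,i=4
  [6] ..##. => #  t=1,i=6
  [5] ..#.# => #  t=2,i=2
  [4] ..#.. => .  t=4,i=6
  [3] ...## => #  t=1,i=10
  [2] ...#. => .  t=4,i=5
  [1] ....# => .  t=4,i=4
  [0] ..... => .  t=4,i=3
  bits 11100010110110100001001101101000 = 3805942632

3805942632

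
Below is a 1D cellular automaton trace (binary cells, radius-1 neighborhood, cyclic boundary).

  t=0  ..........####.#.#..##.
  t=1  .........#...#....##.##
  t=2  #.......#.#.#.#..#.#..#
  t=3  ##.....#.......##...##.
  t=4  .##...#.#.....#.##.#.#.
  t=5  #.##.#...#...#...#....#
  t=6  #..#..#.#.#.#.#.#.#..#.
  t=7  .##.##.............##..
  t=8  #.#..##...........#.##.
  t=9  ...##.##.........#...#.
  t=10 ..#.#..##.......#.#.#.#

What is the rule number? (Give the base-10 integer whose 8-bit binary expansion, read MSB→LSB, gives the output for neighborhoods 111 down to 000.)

  nb ###: next=.  (t=0,i=11, bit7=0)
  nb ##.: next=#  (t=0,i=13, bit6=1)
  nb #.#: next=.  (t=0,i=14, bit5=0)
  nb #..: next=#  (t=0,i=18, bit4=1)
  nb .##: next=.  (t=0,i=10, bit3=0)
  nb .#.: next=.  (t=0,i=15, bit2=0)
  nb ..#: next=#  (t=0,i=9, bit1=1)
  nb ...: next=.  (t=0,i=0, bit0=0)
  bits 01010010 = 82

82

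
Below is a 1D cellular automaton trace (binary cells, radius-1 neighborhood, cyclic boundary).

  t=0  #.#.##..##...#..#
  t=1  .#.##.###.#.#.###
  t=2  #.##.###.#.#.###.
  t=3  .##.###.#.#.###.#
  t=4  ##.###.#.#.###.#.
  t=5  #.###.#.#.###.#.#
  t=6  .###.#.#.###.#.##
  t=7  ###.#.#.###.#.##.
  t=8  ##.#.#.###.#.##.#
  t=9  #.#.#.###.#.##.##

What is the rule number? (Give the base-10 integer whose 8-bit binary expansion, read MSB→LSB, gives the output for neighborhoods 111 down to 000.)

  [7] ### => #  t=1,i=7
  [6] ##. => .  t=0,i=0
  [5] #.# => #  t=0,i=1
  [4] #.. => #  t=0,i=6
  [3] .## => #  t=0,i=4
  [2] .#. => .  t=0,i=2
  [1] ..# => #  t=0,i=7
  [0] ... => .  t=0,i=11
  bits 10111010 = 186

186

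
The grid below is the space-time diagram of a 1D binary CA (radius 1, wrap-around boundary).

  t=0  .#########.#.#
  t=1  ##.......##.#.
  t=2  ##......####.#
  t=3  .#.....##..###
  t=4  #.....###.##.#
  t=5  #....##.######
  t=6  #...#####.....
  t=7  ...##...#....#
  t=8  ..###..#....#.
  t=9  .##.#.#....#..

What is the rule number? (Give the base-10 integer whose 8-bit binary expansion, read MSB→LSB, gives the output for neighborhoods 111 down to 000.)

106

  nb ###: next=.  (t=0,i=2, bit7=0)
  nb ##.: next=#  (t=0,i=9, bit6=1)
  nb #.#: next=#  (t=0,i=0, bit5=1)
  nb #..: next=.  (t=1,i=2, bit4=0)
  nb .##: next=#  (t=0,i=1, bit3=1)
  nb .#.: next=.  (t=0,i=11, bit2=0)
  nb ..#: next=#  (t=1,i=8, bit1=1)
  nb ...: next=.  (t=1,i=3, bit0=0)
  bits 01101010 = 106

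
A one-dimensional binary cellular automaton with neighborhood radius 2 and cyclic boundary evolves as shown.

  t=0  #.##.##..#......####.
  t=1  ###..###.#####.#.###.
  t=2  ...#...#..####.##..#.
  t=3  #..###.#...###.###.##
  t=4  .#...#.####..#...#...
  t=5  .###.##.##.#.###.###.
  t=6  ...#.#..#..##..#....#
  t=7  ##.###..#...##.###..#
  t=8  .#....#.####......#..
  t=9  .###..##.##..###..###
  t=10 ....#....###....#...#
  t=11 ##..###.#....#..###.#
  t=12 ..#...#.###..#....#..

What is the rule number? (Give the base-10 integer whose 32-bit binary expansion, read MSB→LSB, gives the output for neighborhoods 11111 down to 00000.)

  [31] ##### => #  t=1,i=11
  [30] ####. => #  t=0,i=18
  [29] ###.# => #  t=0,i=19
  [28] ###.. => .  t=1,i=2
  [27] ##.## => .  t=0,i=4
  [26] ##.#. => .  t=0,i=20
  [25] ##..# => #  t=0,i=7
  [24] ##... => .  t=8,i=12
  [23] #.### => .  t=1,i=0
  [22] #.##. => #  t=0,i=2
  [21] #.#.# => #  t=0,i=0
  [20] #.#.. => #  t=3,i=7
  [19] #..## => .  t=1,i=4
  [18] #..#. => .  t=0,i=8
  [17] #...# => #  t=2,i=5
  [16] #.... => #  t=0,i=11
  [15] .#### => #  t=0,i=17
  [14] .###. => .  t=1,i=1
  [13] .##.# => .  t=0,i=3
  [12] .##.. => #  t=0,i=6
  [11] .#.## => #  t=0,i=1
  [10] .#.#. => #  t=6,i=4
  [9] .#..# => .  t=2,i=8
  [8] .#... => #  t=0,i=10
  [7] ..### => .  t=0,i=16
  [6] ..##. => .  t=6,i=11
  [5] ..#.# => #  t=4,i=5
  [4] ..#.. => #  t=0,i=9
  [3] ...## => #  t=0,i=15
  [2] ...#. => .  t=2,i=2
  [1] ....# => .  t=0,i=14
  [0] ..... => #  t=0,i=12
  bits 11100010011100111001110100111001 = 3799227705

3799227705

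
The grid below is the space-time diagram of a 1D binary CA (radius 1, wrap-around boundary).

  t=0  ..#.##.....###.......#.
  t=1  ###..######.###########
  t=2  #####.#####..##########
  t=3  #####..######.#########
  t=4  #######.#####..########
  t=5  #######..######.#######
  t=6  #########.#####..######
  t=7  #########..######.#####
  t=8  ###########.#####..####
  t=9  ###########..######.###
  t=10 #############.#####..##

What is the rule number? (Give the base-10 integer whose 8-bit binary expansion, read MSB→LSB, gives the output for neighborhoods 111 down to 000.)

  ###|#  b7=1 t=0,i=12
  ##.|#  b6=1 t=0,i=5
  #.#|.  b5=0 t=0,i=3
  #..|#  b4=1 t=0,i=6
  .##|.  b3=0 t=0,i=4
  .#.|#  b2=1 t=0,i=2
  ..#|#  b1=1 t=0,i=1
  ...|#  b0=1 t=0,i=0
  bits 11010111 = 215

215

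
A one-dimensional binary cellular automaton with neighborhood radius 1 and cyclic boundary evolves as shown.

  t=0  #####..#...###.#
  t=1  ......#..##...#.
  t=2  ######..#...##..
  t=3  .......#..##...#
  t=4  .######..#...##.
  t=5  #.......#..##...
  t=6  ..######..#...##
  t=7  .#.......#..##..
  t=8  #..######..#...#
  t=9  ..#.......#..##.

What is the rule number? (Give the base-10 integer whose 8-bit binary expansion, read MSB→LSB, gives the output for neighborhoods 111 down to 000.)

35

  ###|.  b7=0 t=0,i=0
  ##.|.  b6=0 t=0,i=4
  #.#|#  b5=1 t=0,i=14
  #..|.  b4=0 t=0,i=5
  .##|.  b3=0 t=0,i=11
  .#.|.  b2=0 t=0,i=7
  ..#|#  b1=1 t=0,i=6
  ...|#  b0=1 t=0,i=9
  bits 00100011 = 35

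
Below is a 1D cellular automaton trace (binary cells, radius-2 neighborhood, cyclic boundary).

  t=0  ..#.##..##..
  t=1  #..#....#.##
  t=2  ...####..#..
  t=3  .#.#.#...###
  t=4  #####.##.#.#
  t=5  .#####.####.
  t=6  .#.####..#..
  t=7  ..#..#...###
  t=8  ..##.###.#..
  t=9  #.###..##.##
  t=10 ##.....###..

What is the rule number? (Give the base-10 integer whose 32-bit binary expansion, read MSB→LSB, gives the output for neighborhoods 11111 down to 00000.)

  ##### -> #   bit 31 = 1  t=4,i=1
  ####. -> #   bit 30 = 1  t=2,i=5
  ###.# -> #   bit 29 = 1  t=3,i=11
  ###.. -> .   bit 28 = 0  t=1,i=0
  ##.## -> #   bit 27 = 1  t=4,i=5
  ##.#. -> #   bit 26 = 1  t=3,i=0
  ##..# -> .   bit 25 = 0  t=0,i=6
  ##... -> #   bit 24 = 1  t=0,i=10
  #.### -> .   bit 23 = 0  t=1,i=10
  #.##. -> .   bit 22 = 0  t=0,i=4
  #.#.# -> #   bit 21 = 1  t=3,i=1
  #.#.. -> .   bit 20 = 0  t=3,i=5
  #..## -> .   bit 19 = 0  t=0,i=7
  #..#. -> .   bit 18 = 0  t=1,i=2
  #...# -> #   bit 17 = 1  t=3,i=7
  #.... -> #   bit 16 = 1  t=0,i=11
  .#### -> .   bit 15 = 0  t=2,i=4
  .###. -> .   bit 14 = 0  t=1,i=11
  .##.# -> #   bit 13 = 1  t=4,i=7
  .##.. -> .   bit 12 = 0  t=0,i=5
  .#.## -> #   bit 11 = 1  t=0,i=3
  .#.#. -> #   bit 10 = 1  t=3,i=2
  .#..# -> #   bit 9 = 1  t=7,i=3
  .#... -> #   bit 8 = 1  t=1,i=4
  ..### -> #   bit 7 = 1  t=2,i=3
  ..##. -> #   bit 6 = 1  t=0,i=8
  ..#.# -> .   bit 5 = 0  t=0,i=2
  ..#.. -> #   bit 4 = 1  t=1,i=3
  ...## -> .   bit 3 = 0  t=2,i=2
  ...#. -> .   bit 2 = 0  t=0,i=1
  ....# -> #   bit 1 = 1  t=0,i=0
  ..... -> .   bit 0 = 0  t=2,i=0
  bits 11101101001000110010111111010010 = 3978506194

3978506194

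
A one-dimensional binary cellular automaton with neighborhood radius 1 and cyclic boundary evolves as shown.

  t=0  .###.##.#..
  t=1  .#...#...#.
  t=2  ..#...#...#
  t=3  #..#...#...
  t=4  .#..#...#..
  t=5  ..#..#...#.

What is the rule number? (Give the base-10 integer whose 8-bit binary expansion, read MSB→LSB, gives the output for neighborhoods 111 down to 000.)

  ###|.  b7=0 t=0,i=2
  ##.|.  b6=0 t=0,i=3
  #.#|.  b5=0 t=0,i=4
  #..|#  b4=1 t=0,i=9
  .##|#  b3=1 t=0,i=1
  .#.|.  b2=0 t=0,i=8
  ..#|.  b1=0 t=0,i=0
  ...|.  b0=0 t=0,i=10
  bits 00011000 = 24

24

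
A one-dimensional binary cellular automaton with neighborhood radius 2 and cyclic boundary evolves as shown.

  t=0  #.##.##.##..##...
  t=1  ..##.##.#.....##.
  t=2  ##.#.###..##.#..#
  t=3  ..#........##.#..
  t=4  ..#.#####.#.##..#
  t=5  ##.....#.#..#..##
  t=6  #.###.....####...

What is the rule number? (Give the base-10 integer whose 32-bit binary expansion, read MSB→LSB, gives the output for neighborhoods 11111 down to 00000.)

  ##### -> .   bit 31 = 0  t=4,i=6
  ####. -> #   bit 30 = 1  t=4,i=7
  ###.# -> .   bit 29 = 0  t=2,i=1
  ###.. -> .   bit 28 = 0  t=2,i=7
  ##.## -> .   bit 27 = 0  t=0,i=4
  ##.#. -> #   bit 26 = 1  t=1,i=7
  ##..# -> .   bit 25 = 0  t=0,i=10
  ##... -> #   bit 24 = 1  t=0,i=14
  #.### -> .   bit 23 = 0  t=2,i=5
  #.##. -> #   bit 22 = 1  t=0,i=2
  #.#.# -> .   bit 21 = 0  t=2,i=3
  #.#.. -> .   bit 20 = 0  t=1,i=8
  #..## -> .   bit 19 = 0  t=0,i=11
  #..#. -> #   bit 18 = 1  t=4,i=1
  #...# -> #   bit 17 = 1  t=0,i=15
  #.... -> #   bit 16 = 1  t=1,i=10
  .#### -> .   bit 15 = 0  t=4,i=5
  .###. -> .   bit 14 = 0  t=2,i=0
  .##.# -> #   bit 13 = 1  t=0,i=3
  .##.. -> .   bit 12 = 0  t=0,i=9
  .#.## -> .   bit 11 = 0  t=0,i=1
  .#.#. -> .   bit 10 = 0  t=5,i=8
  .#..# -> #   bit 9 = 1  t=2,i=14
  .#... -> .   bit 8 = 0  t=1,i=9
  ..### -> .   bit 7 = 0  t=2,i=16
  ..##. -> .   bit 6 = 0  t=0,i=12
  ..#.# -> .   bit 5 = 0  t=0,i=0
  ..#.. -> #   bit 4 = 1  t=3,i=2
  ...## -> #   bit 3 = 1  t=1,i=1
  ...#. -> .   bit 2 = 0  t=0,i=16
  ....# -> .   bit 1 = 0  t=1,i=12
  ..... -> #   bit 0 = 1  t=1,i=11
  bits 01000101010001110010001000011001 = 1162289689

1162289689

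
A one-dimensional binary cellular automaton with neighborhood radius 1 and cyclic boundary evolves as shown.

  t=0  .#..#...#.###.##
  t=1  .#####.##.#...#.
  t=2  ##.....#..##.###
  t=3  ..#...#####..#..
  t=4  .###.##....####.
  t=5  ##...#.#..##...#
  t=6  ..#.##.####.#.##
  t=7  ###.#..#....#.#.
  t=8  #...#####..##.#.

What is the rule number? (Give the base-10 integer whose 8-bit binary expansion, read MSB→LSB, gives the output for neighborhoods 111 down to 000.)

30

  ###|.  b7=0 t=0,i=11
  ##.|.  b6=0 t=0,i=12
  #.#|.  b5=0 t=0,i=0
  #..|#  b4=1 t=0,i=2
  .##|#  b3=1 t=0,i=10
  .#.|#  b2=1 t=0,i=1
  ..#|#  b1=1 t=0,i=3
  ...|.  b0=0 t=0,i=6
  bits 00011110 = 30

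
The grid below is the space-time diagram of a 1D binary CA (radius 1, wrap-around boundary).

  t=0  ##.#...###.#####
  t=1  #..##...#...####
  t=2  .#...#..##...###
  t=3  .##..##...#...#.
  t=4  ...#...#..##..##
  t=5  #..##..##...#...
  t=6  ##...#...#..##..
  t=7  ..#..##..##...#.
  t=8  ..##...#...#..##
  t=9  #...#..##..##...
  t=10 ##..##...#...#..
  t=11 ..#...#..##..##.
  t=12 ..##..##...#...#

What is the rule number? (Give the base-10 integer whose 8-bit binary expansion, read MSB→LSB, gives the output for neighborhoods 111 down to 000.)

  ### -> #   bit 7 = 1  t=0,i=0
  ##. -> .   bit 6 = 0  t=0,i=1
  #.# -> .   bit 5 = 0  t=0,i=2
  #.. -> #   bit 4 = 1  t=0,i=4
  .## -> .   bit 3 = 0  t=0,i=7
  .#. -> #   bit 2 = 1  t=0,i=3
  ..# -> .   bit 1 = 0  t=0,i=6
  ... -> .   bit 0 = 0  t=0,i=5
  bits 10010100 = 148

148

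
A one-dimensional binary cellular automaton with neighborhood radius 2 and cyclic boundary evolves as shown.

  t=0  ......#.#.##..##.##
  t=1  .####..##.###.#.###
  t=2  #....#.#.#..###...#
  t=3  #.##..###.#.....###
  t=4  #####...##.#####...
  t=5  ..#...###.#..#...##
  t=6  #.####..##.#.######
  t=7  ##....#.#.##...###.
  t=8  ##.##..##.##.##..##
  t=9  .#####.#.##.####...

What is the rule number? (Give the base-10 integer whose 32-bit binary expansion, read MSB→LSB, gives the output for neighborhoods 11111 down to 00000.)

2925729627

  ##### -> #   bit 31 = 1  t=4,i=2
  ####. -> .   bit 30 = 0  t=1,i=3
  ###.# -> #   bit 29 = 1  t=1,i=12
  ###.. -> .   bit 28 = 0  t=1,i=4
  ##.## -> #   bit 27 = 1  t=0,i=16
  ##.#. -> #   bit 26 = 1  t=1,i=13
  ##..# -> #   bit 25 = 1  t=0,i=12
  ##... -> .   bit 24 = 0  t=0,i=0
  #.### -> .   bit 23 = 0  t=1,i=1
  #.##. -> #   bit 22 = 1  t=0,i=10
  #.#.# -> #   bit 21 = 1  t=0,i=8
  #.#.. -> .   bit 20 = 0  t=2,i=9
  #..## -> .   bit 19 = 0  t=0,i=13
  #..#. -> .   bit 18 = 0  t=5,i=1
  #...# -> #   bit 17 = 1  t=2,i=16
  #.... -> #   bit 16 = 1  t=0,i=1
  .#### -> .   bit 15 = 0  t=1,i=2
  .###. -> .   bit 14 = 0  t=1,i=11
  .##.# -> .   bit 13 = 0  t=0,i=15
  .##.. -> #   bit 12 = 1  t=0,i=11
  .#.## -> .   bit 11 = 0  t=0,i=9
  .#.#. -> #   bit 10 = 1  t=0,i=7
  .#..# -> #   bit 9 = 1  t=2,i=10
  .#... -> #   bit 8 = 1  t=3,i=11
  ..### -> .   bit 7 = 0  t=2,i=12
  ..##. -> #   bit 6 = 1  t=0,i=14
  ..#.# -> .   bit 5 = 0  t=0,i=6
  ..#.. -> #   bit 4 = 1  t=5,i=2
  ...## -> #   bit 3 = 1  t=2,i=17
  ...#. -> .   bit 2 = 0  t=0,i=5
  ....# -> #   bit 1 = 1  t=0,i=4
  ..... -> #   bit 0 = 1  t=0,i=2
  bits 10101110011000110001011101011011 = 2925729627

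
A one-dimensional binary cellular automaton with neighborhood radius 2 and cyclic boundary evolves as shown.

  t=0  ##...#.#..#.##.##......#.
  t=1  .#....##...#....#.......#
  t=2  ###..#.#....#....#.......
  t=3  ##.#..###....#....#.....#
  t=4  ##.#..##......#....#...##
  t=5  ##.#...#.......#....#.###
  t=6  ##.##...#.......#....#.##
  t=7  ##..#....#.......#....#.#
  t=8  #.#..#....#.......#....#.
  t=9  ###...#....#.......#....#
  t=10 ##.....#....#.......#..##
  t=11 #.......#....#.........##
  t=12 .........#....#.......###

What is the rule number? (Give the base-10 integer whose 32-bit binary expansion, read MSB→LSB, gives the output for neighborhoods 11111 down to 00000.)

  #####|#  b31=1 t=5,i=24
  ####.|#  b30=1 t=4,i=0
  ###.#|#  b29=1 t=3,i=1
  ###..|.  b28=0 t=2,i=2
  ##.##|.  b27=0 t=0,i=14
  ##.#.|.  b26=0 t=3,i=2
  ##..#|#  b25=1 t=2,i=3
  ##...|.  b24=0 t=0,i=2
  #.###|.  b23=0 t=5,i=22
  #.##.|.  b22=0 t=0,i=0
  #.#.#|#  b21=1 t=8,i=0
  #.#..|#  b20=1 t=0,i=7
  #..##|.  b19=0 t=3,i=5
  #..#.|.  b18=0 t=0,i=9
  #...#|.  b17=0 t=0,i=3
  #....|.  b16=0 t=0,i=18
  .####|#  b15=1 t=4,i=24
  .###.|#  b14=1 t=2,i=1
  .##.#|.  b13=0 t=0,i=13
  .##..|#  b12=1 t=0,i=1
  .#.##|#  b11=1 t=0,i=11
  .#.#.|#  b10=1 t=0,i=6
  .#..#|.  b9=0 t=0,i=8
  .#...|#  b8=1 t=1,i=2
  ..###|#  b7=1 t=2,i=0
  ..##.|.  b6=0 t=1,i=6
  ..#.#|.  b5=0 t=0,i=5
  ..#..|.  b4=0 t=1,i=11
  ...##|#  b3=1 t=1,i=5
  ...#.|.  b2=0 t=0,i=4
  ....#|.  b1=0 t=0,i=21
  .....|.  b0=0 t=0,i=19
  bits 11100010001100001101110110001000 = 3794853256

3794853256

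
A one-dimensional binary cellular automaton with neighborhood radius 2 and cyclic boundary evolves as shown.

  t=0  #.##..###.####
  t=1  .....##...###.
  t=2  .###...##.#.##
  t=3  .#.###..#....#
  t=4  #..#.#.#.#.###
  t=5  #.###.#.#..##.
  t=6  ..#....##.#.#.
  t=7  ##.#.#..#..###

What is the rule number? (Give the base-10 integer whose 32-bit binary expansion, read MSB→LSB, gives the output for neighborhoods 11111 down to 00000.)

2443093415

  ##### -> #   bit 31 = 1  t=0,i=12
  ####. -> .   bit 30 = 0  t=0,i=13
  ###.# -> .   bit 29 = 0  t=0,i=0
  ###.. -> #   bit 28 = 1  t=1,i=12
  ##.## -> .   bit 27 = 0  t=0,i=1
  ##.#. -> .   bit 26 = 0  t=2,i=9
  ##..# -> .   bit 25 = 0  t=0,i=4
  ##... -> #   bit 24 = 1  t=1,i=7
  #.### -> #   bit 23 = 1  t=0,i=10
  #.##. -> .   bit 22 = 0  t=0,i=2
  #.#.# -> .   bit 21 = 0  t=2,i=10
  #.#.. -> #   bit 20 = 1  t=5,i=8
  #..## -> #   bit 19 = 1  t=0,i=5
  #..#. -> #   bit 18 = 1  t=3,i=7
  #...# -> #   bit 17 = 1  t=1,i=8
  #.... -> .   bit 16 = 0  t=1,i=0
  .#### -> #   bit 15 = 1  t=0,i=11
  .###. -> .   bit 14 = 0  t=0,i=7
  .##.# -> #   bit 13 = 1  t=2,i=8
  .##.. -> .   bit 12 = 0  t=0,i=3
  .#.## -> .   bit 11 = 0  t=2,i=11
  .#.#. -> #   bit 10 = 1  t=3,i=0
  .#..# -> .   bit 9 = 0  t=5,i=9
  .#... -> #   bit 8 = 1  t=3,i=9
  ..### -> #   bit 7 = 1  t=0,i=6
  ..##. -> .   bit 6 = 0  t=1,i=5
  ..#.# -> #   bit 5 = 1  t=3,i=13
  ..#.. -> .   bit 4 = 0  t=3,i=8
  ...## -> .   bit 3 = 0  t=1,i=4
  ...#. -> #   bit 2 = 1  t=3,i=12
  ....# -> #   bit 1 = 1  t=1,i=3
  ..... -> #   bit 0 = 1  t=1,i=1
  bits 10010001100111101010010110100111 = 2443093415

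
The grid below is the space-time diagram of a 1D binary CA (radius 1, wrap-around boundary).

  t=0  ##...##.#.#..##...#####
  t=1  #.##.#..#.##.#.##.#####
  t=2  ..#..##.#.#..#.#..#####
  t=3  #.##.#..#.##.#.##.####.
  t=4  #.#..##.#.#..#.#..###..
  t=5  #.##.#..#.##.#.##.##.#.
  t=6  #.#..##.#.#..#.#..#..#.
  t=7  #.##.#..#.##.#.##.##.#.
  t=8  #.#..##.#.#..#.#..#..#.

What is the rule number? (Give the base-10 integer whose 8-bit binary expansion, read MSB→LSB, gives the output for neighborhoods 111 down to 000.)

  [7] ### => #  t=0,i=0
  [6] ##. => .  t=0,i=1
  [5] #.# => .  t=0,i=7
  [4] #.. => #  t=0,i=2
  [3] .## => #  t=0,i=5
  [2] .#. => #  t=0,i=8
  [1] ..# => .  t=0,i=4
  [0] ... => #  t=0,i=3
  bits 10011101 = 157

157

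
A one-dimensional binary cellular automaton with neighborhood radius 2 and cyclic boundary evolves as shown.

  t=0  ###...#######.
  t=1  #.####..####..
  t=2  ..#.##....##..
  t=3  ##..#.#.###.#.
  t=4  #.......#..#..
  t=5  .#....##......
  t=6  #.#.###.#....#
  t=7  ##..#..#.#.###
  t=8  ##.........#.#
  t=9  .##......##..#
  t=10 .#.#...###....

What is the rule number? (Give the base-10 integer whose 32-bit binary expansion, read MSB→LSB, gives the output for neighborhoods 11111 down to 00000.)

3586269518

  ##### -> #   bit 31 = 1  t=0,i=8
  ####. -> #   bit 30 = 1  t=0,i=11
  ###.# -> .   bit 29 = 0  t=0,i=12
  ###.. -> #   bit 28 = 1  t=0,i=2
  ##.## -> .   bit 27 = 0  t=0,i=13
  ##.#. -> #   bit 26 = 1  t=3,i=11
  ##..# -> .   bit 25 = 0  t=1,i=6
  ##... -> #   bit 24 = 1  t=0,i=3
  #.### -> #   bit 23 = 1  t=0,i=0
  #.##. -> #   bit 22 = 1  t=2,i=4
  #.#.# -> .   bit 21 = 0  t=3,i=6
  #.#.. -> .   bit 20 = 0  t=6,i=8
  #..## -> .   bit 19 = 0  t=1,i=7
  #..#. -> .   bit 18 = 0  t=1,i=13
  #...# -> #   bit 17 = 1  t=0,i=4
  #.... -> .   bit 16 = 0  t=2,i=7
  .#### -> .   bit 15 = 0  t=0,i=7
  .###. -> .   bit 14 = 0  t=0,i=1
  .##.# -> #   bit 13 = 1  t=6,i=0
  .##.. -> .   bit 12 = 0  t=2,i=5
  .#.## -> .   bit 11 = 0  t=1,i=1
  .#.#. -> .   bit 10 = 0  t=3,i=5
  .#..# -> .   bit 9 = 0  t=4,i=9
  .#... -> #   bit 8 = 1  t=4,i=1
  ..### -> .   bit 7 = 0  t=0,i=6
  ..##. -> #   bit 6 = 1  t=2,i=10
  ..#.# -> .   bit 5 = 0  t=1,i=0
  ..#.. -> .   bit 4 = 0  t=4,i=0
  ...## -> #   bit 3 = 1  t=0,i=5
  ...#. -> #   bit 2 = 1  t=2,i=1
  ....# -> #   bit 1 = 1  t=2,i=0
  ..... -> .   bit 0 = 0  t=4,i=3
  bits 11010101110000100010000101001110 = 3586269518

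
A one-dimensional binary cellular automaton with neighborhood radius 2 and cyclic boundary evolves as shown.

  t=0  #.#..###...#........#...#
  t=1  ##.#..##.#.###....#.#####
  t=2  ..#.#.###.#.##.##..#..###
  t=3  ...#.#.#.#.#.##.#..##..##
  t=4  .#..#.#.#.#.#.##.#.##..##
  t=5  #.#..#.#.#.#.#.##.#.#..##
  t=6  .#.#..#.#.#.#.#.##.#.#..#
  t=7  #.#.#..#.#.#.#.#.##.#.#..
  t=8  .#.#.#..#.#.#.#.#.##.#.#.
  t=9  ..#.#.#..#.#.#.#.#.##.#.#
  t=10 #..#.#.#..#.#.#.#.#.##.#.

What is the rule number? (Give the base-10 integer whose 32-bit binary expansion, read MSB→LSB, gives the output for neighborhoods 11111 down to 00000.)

2617474906

  nb #####: next=#  (t=1,i=22, bit31=1)
  nb ####.: next=.  (t=1,i=0, bit30=0)
  nb ###.#: next=.  (t=1,i=1, bit29=0)
  nb ###..: next=#  (t=0,i=7, bit28=1)
  nb ##.##: next=#  (t=2,i=14, bit27=1)
  nb ##.#.: next=#  (t=0,i=1, bit26=1)
  nb ##..#: next=.  (t=2,i=0, bit25=0)
  nb ##...: next=.  (t=0,i=8, bit24=0)
  nb #.###: next=.  (t=1,i=11, bit23=0)
  nb #.##.: next=.  (t=2,i=12, bit22=0)
  nb #.#.#: next=.  (t=1,i=9, bit21=0)
  nb #.#..: next=.  (t=0,i=2, bit20=0)
  nb #..##: next=.  (t=0,i=4, bit19=0)
  nb #..#.: next=.  (t=2,i=1, bit18=0)
  nb #...#: next=#  (t=0,i=9, bit17=1)
  nb #....: next=#  (t=0,i=13, bit16=1)
  nb .####: next=.  (t=1,i=21, bit15=0)
  nb .###.: next=#  (t=0,i=6, bit14=1)
  nb .##.#: next=#  (t=0,i=0, bit13=1)
  nb .##..: next=#  (t=2,i=16, bit12=1)
  nb .#.##: next=#  (t=1,i=10, bit11=1)
  nb .#.#.: next=#  (t=2,i=3, bit10=1)
  nb .#..#: next=#  (t=0,i=3, bit9=1)
  nb .#...: next=#  (t=0,i=12, bit8=1)
  nb ..###: next=.  (t=0,i=5, bit7=0)
  nb ..##.: next=#  (t=0,i=24, bit6=1)
  nb ..#.#: next=.  (t=1,i=18, bit5=0)
  nb ..#..: next=#  (t=0,i=11, bit4=1)
  nb ...##: next=#  (t=0,i=23, bit3=1)
  nb ...#.: next=.  (t=0,i=10, bit2=0)
  nb ....#: next=#  (t=0,i=18, bit1=1)
  nb .....: next=.  (t=0,i=14, bit0=0)
  bits 10011100000000110111111101011010 = 2617474906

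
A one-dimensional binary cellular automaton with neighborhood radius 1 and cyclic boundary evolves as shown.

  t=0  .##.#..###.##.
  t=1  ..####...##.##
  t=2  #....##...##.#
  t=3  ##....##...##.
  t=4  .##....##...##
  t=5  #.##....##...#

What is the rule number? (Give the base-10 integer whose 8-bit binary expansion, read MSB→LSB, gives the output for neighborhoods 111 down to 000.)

  ### -> .   bit 7 = 0  t=0,i=8
  ##. -> #   bit 6 = 1  t=0,i=2
  #.# -> #   bit 5 = 1  t=0,i=3
  #.. -> #   bit 4 = 1  t=0,i=5
  .## -> .   bit 3 = 0  t=0,i=1
  .#. -> #   bit 2 = 1  t=0,i=4
  ..# -> .   bit 1 = 0  t=0,i=0
  ... -> .   bit 0 = 0  t=1,i=7
  bits 01110100 = 116

116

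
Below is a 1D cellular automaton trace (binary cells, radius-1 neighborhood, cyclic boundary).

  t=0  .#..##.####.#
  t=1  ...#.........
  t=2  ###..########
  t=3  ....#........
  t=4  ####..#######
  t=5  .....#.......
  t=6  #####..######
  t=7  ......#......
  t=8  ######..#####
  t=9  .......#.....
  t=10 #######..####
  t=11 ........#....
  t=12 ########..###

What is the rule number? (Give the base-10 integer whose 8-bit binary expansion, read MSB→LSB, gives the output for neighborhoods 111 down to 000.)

3

  ### -> .   bit 7 = 0  t=0,i=8
  ##. -> .   bit 6 = 0  t=0,i=5
  #.# -> .   bit 5 = 0  t=0,i=0
  #.. -> .   bit 4 = 0  t=0,i=2
  .## -> .   bit 3 = 0  t=0,i=4
  .#. -> .   bit 2 = 0  t=0,i=1
  ..# -> #   bit 1 = 1  t=0,i=3
  ... -> #   bit 0 = 1  t=1,i=0
  bits 00000011 = 3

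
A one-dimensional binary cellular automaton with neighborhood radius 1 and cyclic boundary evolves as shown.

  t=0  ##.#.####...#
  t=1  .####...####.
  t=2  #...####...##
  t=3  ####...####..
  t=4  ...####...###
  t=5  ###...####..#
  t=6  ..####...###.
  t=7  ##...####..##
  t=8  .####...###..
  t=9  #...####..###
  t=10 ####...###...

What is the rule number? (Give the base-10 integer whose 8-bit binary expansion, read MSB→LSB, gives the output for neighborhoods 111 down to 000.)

119

  ### -> .   bit 7 = 0  t=0,i=0
  ##. -> #   bit 6 = 1  t=0,i=1
  #.# -> #   bit 5 = 1  t=0,i=2
  #.. -> #   bit 4 = 1  t=0,i=9
  .## -> .   bit 3 = 0  t=0,i=5
  .#. -> #   bit 2 = 1  t=0,i=3
  ..# -> #   bit 1 = 1  t=0,i=11
  ... -> #   bit 0 = 1  t=0,i=10
  bits 01110111 = 119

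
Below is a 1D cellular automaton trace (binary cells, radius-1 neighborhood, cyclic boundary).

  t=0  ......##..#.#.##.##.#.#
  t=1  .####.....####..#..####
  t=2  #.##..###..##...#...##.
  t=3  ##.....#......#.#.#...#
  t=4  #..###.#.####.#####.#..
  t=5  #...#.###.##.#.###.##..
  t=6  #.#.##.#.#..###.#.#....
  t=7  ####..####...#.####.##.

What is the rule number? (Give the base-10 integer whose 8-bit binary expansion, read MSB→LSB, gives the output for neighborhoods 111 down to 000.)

  [7] ### => #  t=1,i=2
  [6] ##. => .  t=0,i=7
  [5] #.# => #  t=0,i=11
  [4] #.. => .  t=0,i=0
  [3] .## => .  t=0,i=6
  [2] .#. => #  t=0,i=10
  [1] ..# => .  t=0,i=5
  [0] ... => #  t=0,i=1
  bits 10100101 = 165

165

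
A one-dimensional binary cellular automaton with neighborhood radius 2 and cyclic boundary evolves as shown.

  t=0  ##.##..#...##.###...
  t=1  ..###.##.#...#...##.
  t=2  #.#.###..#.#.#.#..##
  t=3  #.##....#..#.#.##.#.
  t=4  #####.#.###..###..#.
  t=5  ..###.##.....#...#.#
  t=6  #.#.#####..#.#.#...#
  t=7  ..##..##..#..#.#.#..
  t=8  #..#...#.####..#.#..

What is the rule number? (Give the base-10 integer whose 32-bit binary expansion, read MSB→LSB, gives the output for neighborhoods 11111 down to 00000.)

3916831378

  [31] ##### => #  t=4,i=2
  [30] ####. => #  t=4,i=3
  [29] ###.# => #  t=1,i=4
  [28] ###.. => .  t=0,i=16
  [27] ##.## => #  t=0,i=2
  [26] ##.#. => .  t=1,i=8
  [25] ##..# => .  t=0,i=5
  [24] ##... => #  t=0,i=17
  [23] #.### => .  t=0,i=14
  [22] #.##. => #  t=0,i=3
  [21] #.#.# => #  t=2,i=2
  [20] #.#.. => #  t=1,i=9
  [19] #..## => .  t=2,i=17
  [18] #..#. => #  t=0,i=6
  [17] #...# => #  t=0,i=9
  [16] #.... => .  t=3,i=5
  [15] .#### => .  t=4,i=1
  [14] .###. => .  t=0,i=15
  [13] .##.# => .  t=0,i=1
  [12] .##.. => #  t=0,i=4
  [11] .#.## => #  t=2,i=3
  [10] .#.#. => .  t=2,i=10
  [9] .#..# => #  t=2,i=16
  [8] .#... => .  t=0,i=8
  [7] ..### => #  t=1,i=2
  [6] ..##. => .  t=0,i=0
  [5] ..#.# => .  t=2,i=9
  [4] ..#.. => #  t=0,i=7
  [3] ...## => .  t=0,i=10
  [2] ...#. => .  t=1,i=12
  [1] ....# => #  t=3,i=6
  [0] ..... => .  t=5,i=10
  bits 11101001011101100001101010010010 = 3916831378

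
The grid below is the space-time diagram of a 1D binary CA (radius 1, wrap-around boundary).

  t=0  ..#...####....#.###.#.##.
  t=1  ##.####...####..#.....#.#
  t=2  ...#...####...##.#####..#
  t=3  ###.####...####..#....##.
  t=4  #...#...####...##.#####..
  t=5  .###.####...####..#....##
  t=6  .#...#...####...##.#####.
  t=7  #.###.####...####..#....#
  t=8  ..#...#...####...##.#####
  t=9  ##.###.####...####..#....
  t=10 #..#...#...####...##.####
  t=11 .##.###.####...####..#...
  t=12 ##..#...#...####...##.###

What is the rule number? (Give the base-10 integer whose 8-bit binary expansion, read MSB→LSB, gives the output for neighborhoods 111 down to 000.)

27

  [7] ### => .  t=0,i=7
  [6] ##. => .  t=0,i=9
  [5] #.# => .  t=0,i=15
  [4] #.. => #  t=0,i=3
  [3] .## => #  t=0,i=6
  [2] .#. => .  t=0,i=2
  [1] ..# => #  t=0,i=1
  [0] ... => #  t=0,i=0
  bits 00011011 = 27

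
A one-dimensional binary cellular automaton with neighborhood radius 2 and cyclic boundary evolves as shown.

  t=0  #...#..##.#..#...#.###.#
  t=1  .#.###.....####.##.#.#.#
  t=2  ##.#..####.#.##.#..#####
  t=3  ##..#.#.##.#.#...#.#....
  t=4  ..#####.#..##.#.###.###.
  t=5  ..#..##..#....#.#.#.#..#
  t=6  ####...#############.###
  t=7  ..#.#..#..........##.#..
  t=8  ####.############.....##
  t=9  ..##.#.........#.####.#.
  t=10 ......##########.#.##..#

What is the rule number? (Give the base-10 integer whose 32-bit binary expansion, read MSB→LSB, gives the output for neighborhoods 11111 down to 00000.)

  nb #####: next=.  (t=2,i=21, bit31=0)
  nb ####.: next=#  (t=1,i=13, bit30=1)
  nb ###.#: next=#  (t=0,i=21, bit29=1)
  nb ###..: next=.  (t=1,i=5, bit28=0)
  nb ##.##: next=.  (t=0,i=22, bit27=0)
  nb ##.#.: next=.  (t=0,i=9, bit26=0)
  nb ##..#: next=#  (t=3,i=2, bit25=1)
  nb ##...: next=#  (t=0,i=1, bit24=1)
  nb #.###: next=#  (t=0,i=19, bit23=1)
  nb #.##.: next=#  (t=0,i=23, bit22=1)
  nb #.#.#: next=#  (t=1,i=1, bit21=1)
  nb #.#..: next=.  (t=0,i=10, bit20=0)
  nb #..##: next=.  (t=0,i=6, bit19=0)
  nb #..#.: next=#  (t=0,i=12, bit18=1)
  nb #...#: next=.  (t=0,i=2, bit17=0)
  nb #....: next=#  (t=1,i=7, bit16=1)
  nb .####: next=.  (t=1,i=12, bit15=0)
  nb .###.: next=.  (t=0,i=20, bit14=0)
  nb .##.#: next=.  (t=0,i=8, bit13=0)
  nb .##..: next=.  (t=0,i=0, bit12=0)
  nb .#.##: next=.  (t=0,i=18, bit11=0)
  nb .#.#.: next=#  (t=1,i=0, bit10=1)
  nb .#..#: next=#  (t=0,i=5, bit9=1)
  nb .#...: next=#  (t=0,i=14, bit8=1)
  nb ..###: next=#  (t=1,i=11, bit7=1)
  nb ..##.: next=.  (t=0,i=7, bit6=0)
  nb ..#.#: next=#  (t=0,i=17, bit5=1)
  nb ..#..: next=#  (t=0,i=4, bit4=1)
  nb ...##: next=.  (t=1,i=10, bit3=0)
  nb ...#.: next=#  (t=0,i=3, bit2=1)
  nb ....#: next=#  (t=1,i=9, bit1=1)
  nb .....: next=#  (t=1,i=8, bit0=1)
  bits 01100011111001010000011110110111 = 1675954103

1675954103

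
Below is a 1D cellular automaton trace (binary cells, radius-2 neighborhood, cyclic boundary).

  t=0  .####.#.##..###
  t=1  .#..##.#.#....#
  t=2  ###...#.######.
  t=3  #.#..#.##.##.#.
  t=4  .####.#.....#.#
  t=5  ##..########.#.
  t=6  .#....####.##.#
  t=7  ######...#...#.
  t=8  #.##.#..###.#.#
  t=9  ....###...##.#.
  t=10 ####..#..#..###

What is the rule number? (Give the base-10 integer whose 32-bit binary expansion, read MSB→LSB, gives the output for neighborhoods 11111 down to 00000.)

  ##### -> #   bit 31 = 1  t=2,i=10
  ####. -> .   bit 30 = 0  t=0,i=3
  ###.# -> #   bit 29 = 1  t=0,i=4
  ###.. -> #   bit 28 = 1  t=2,i=2
  ##.## -> .   bit 27 = 0  t=0,i=0
  ##.#. -> #   bit 26 = 1  t=0,i=5
  ##..# -> .   bit 25 = 0  t=0,i=10
  ##... -> .   bit 24 = 0  t=2,i=3
  #.### -> #   bit 23 = 1  t=0,i=1
  #.##. -> .   bit 22 = 0  t=0,i=8
  #.#.# -> .   bit 21 = 0  t=0,i=6
  #.#.. -> #   bit 20 = 1  t=1,i=1
  #..## -> .   bit 19 = 0  t=0,i=11
  #..#. -> #   bit 18 = 1  t=3,i=4
  #...# -> .   bit 17 = 0  t=2,i=4
  #.... -> #   bit 16 = 1  t=1,i=11
  .#### -> .   bit 15 = 0  t=0,i=2
  .###. -> .   bit 14 = 0  t=0,i=13
  .##.# -> .   bit 13 = 0  t=1,i=5
  .##.. -> #   bit 12 = 1  t=0,i=9
  .#.## -> #   bit 11 = 1  t=0,i=7
  .#.#. -> #   bit 10 = 1  t=1,i=0
  .#..# -> #   bit 9 = 1  t=1,i=2
  .#... -> #   bit 8 = 1  t=1,i=10
  ..### -> .   bit 7 = 0  t=0,i=12
  ..##. -> .   bit 6 = 0  t=1,i=4
  ..#.# -> .   bit 5 = 0  t=1,i=14
  ..#.. -> #   bit 4 = 1  t=7,i=9
  ...## -> #   bit 3 = 1  t=6,i=5
  ...#. -> #   bit 2 = 1  t=1,i=13
  ....# -> #   bit 1 = 1  t=1,i=12
  ..... -> #   bit 0 = 1  t=4,i=9
  bits 10110100100101010001111100011111 = 3029671711

3029671711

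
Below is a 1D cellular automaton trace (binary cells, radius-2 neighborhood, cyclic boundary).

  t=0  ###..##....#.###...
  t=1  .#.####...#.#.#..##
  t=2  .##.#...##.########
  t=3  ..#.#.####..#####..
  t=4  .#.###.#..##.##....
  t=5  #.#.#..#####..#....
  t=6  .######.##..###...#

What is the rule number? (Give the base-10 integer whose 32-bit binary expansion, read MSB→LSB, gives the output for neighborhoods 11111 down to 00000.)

  nb #####: next=#  (t=2,i=13, bit31=1)
  nb ####.: next=.  (t=1,i=5, bit30=0)
  nb ###.#: next=.  (t=2,i=18, bit29=0)
  nb ###..: next=.  (t=0,i=2, bit28=0)
  nb ##.##: next=.  (t=2,i=0, bit27=0)
  nb ##.#.: next=.  (t=1,i=0, bit26=0)
  nb ##..#: next=#  (t=0,i=3, bit25=1)
  nb ##...: next=.  (t=0,i=7, bit24=0)
  nb #.###: next=.  (t=0,i=13, bit23=0)
  nb #.##.: next=.  (t=2,i=1, bit22=0)
  nb #.#.#: next=#  (t=1,i=1, bit21=1)
  nb #.#..: next=#  (t=1,i=14, bit20=1)
  nb #..##: next=#  (t=0,i=4, bit19=1)
  nb #..#.: next=#  (t=5,i=13, bit18=1)
  nb #...#: next=#  (t=0,i=17, bit17=1)
  nb #....: next=.  (t=0,i=8, bit16=0)
  nb .####: next=#  (t=1,i=4, bit15=1)
  nb .###.: next=#  (t=0,i=1, bit14=1)
  nb .##.#: next=#  (t=1,i=18, bit13=1)
  nb .##..: next=#  (t=0,i=6, bit12=1)
  nb .#.##: next=#  (t=0,i=12, bit11=1)
  nb .#.#.: next=#  (t=1,i=11, bit10=1)
  nb .#..#: next=#  (t=1,i=15, bit9=1)
  nb .#...: next=.  (t=2,i=5, bit8=0)
  nb ..###: next=.  (t=0,i=0, bit7=0)
  nb ..##.: next=#  (t=0,i=5, bit6=1)
  nb ..#.#: next=.  (t=0,i=11, bit5=0)
  nb ..#..: next=#  (t=5,i=14, bit4=1)
  nb ...##: next=#  (t=0,i=18, bit3=1)
  nb ...#.: next=#  (t=0,i=10, bit2=1)
  nb ....#: next=.  (t=0,i=9, bit1=0)
  nb .....: next=.  (t=4,i=17, bit0=0)
  bits 10000010001111101111111001011100 = 2185166428

2185166428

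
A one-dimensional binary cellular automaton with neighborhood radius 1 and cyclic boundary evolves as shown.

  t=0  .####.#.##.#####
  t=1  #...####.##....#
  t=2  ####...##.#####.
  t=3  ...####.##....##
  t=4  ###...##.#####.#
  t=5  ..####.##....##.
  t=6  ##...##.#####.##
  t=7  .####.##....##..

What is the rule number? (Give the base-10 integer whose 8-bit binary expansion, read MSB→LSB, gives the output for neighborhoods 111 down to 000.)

  [7] ### => .  t=0,i=2
  [6] ##. => #  t=0,i=4
  [5] #.# => #  t=0,i=0
  [4] #.. => #  t=1,i=1
  [3] .## => .  t=0,i=1
  [2] .#. => #  t=0,i=6
  [1] ..# => #  t=1,i=3
  [0] ... => #  t=1,i=2
  bits 01110111 = 119

119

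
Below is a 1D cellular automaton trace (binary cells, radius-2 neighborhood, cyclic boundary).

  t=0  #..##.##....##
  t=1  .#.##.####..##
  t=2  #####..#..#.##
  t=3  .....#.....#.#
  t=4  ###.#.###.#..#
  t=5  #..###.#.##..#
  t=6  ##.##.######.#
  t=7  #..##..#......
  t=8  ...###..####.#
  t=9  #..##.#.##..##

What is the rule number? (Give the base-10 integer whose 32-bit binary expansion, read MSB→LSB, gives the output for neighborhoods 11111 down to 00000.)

124910021

  ##### -> .   bit 31 = 0  t=2,i=0
  ####. -> .   bit 30 = 0  t=1,i=8
  ###.# -> .   bit 29 = 0  t=4,i=2
  ###.. -> .   bit 28 = 0  t=0,i=0
  ##.## -> .   bit 27 = 0  t=0,i=5
  ##.#. -> #   bit 26 = 1  t=1,i=0
  ##..# -> #   bit 25 = 1  t=0,i=1
  ##... -> #   bit 24 = 1  t=0,i=8
  #.### -> .   bit 23 = 0  t=1,i=6
  #.##. -> #   bit 22 = 1  t=0,i=6
  #.#.# -> #   bit 21 = 1  t=1,i=1
  #.#.. -> #   bit 20 = 1  t=3,i=13
  #..## -> .   bit 19 = 0  t=0,i=2
  #..#. -> .   bit 18 = 0  t=2,i=6
  #...# -> .   bit 17 = 0  t=8,i=1
  #.... -> #   bit 16 = 1  t=0,i=9
  .#### -> #   bit 15 = 1  t=1,i=7
  .###. -> #   bit 14 = 1  t=0,i=13
  .##.# -> #   bit 13 = 1  t=0,i=4
  .##.. -> #   bit 12 = 1  t=0,i=7
  .#.## -> #   bit 11 = 1  t=1,i=2
  .#.#. -> .   bit 10 = 0  t=3,i=12
  .#..# -> .   bit 9 = 0  t=2,i=8
  .#... -> #   bit 8 = 1  t=3,i=0
  ..### -> #   bit 7 = 1  t=0,i=12
  ..##. -> #   bit 6 = 1  t=0,i=3
  ..#.# -> .   bit 5 = 0  t=2,i=10
  ..#.. -> .   bit 4 = 0  t=2,i=7
  ...## -> .   bit 3 = 0  t=0,i=11
  ...#. -> #   bit 2 = 1  t=3,i=4
  ....# -> .   bit 1 = 0  t=0,i=10
  ..... -> #   bit 0 = 1  t=3,i=2
  bits 00000111011100011111100111000101 = 124910021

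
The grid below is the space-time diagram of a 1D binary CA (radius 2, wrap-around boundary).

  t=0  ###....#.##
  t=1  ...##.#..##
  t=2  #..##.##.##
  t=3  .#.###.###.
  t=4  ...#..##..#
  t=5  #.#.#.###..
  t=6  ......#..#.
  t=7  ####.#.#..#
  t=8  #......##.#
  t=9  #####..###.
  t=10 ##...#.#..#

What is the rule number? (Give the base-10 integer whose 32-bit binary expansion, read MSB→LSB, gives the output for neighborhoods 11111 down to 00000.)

194098117

  ##### -> .   bit 31 = 0  t=0,i=0
  ####. -> .   bit 30 = 0  t=0,i=1
  ###.# -> .   bit 29 = 0  t=3,i=5
  ###.. -> .   bit 28 = 0  t=0,i=2
  ##.## -> #   bit 27 = 1  t=2,i=5
  ##.#. -> .   bit 26 = 0  t=1,i=5
  ##..# -> #   bit 25 = 1  t=2,i=1
  ##... -> #   bit 24 = 1  t=0,i=3
  #.### -> #   bit 23 = 1  t=0,i=9
  #.##. -> .   bit 22 = 0  t=2,i=6
  #.#.# -> .   bit 21 = 0  t=5,i=2
  #.#.. -> #   bit 20 = 1  t=1,i=6
  #..## -> .   bit 19 = 0  t=1,i=8
  #..#. -> .   bit 18 = 0  t=3,i=0
  #...# -> .   bit 17 = 0  t=1,i=1
  #.... -> #   bit 16 = 1  t=0,i=4
  .#### -> #   bit 15 = 1  t=0,i=10
  .###. -> .   bit 14 = 0  t=2,i=10
  .##.# -> #   bit 13 = 1  t=1,i=4
  .##.. -> #   bit 12 = 1  t=1,i=10
  .#.## -> .   bit 11 = 0  t=0,i=8
  .#.#. -> .   bit 10 = 0  t=5,i=1
  .#..# -> #   bit 9 = 1  t=1,i=7
  .#... -> #   bit 8 = 1  t=4,i=0
  ..### -> #   bit 7 = 1  t=7,i=10
  ..##. -> #   bit 6 = 1  t=1,i=3
  ..#.# -> .   bit 5 = 0  t=0,i=7
  ..#.. -> .   bit 4 = 0  t=4,i=3
  ...## -> .   bit 3 = 0  t=1,i=2
  ...#. -> #   bit 2 = 1  t=0,i=6
  ....# -> .   bit 1 = 0  t=0,i=5
  ..... -> #   bit 0 = 1  t=6,i=1
  bits 00001011100100011011001111000101 = 194098117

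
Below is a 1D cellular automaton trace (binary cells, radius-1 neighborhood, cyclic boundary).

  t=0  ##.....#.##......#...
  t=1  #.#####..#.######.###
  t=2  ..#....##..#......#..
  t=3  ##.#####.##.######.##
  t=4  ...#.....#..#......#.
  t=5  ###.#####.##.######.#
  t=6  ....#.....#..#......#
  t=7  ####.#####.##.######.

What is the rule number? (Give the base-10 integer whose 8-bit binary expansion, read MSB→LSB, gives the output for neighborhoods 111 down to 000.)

  ### -> .   bit 7 = 0  t=1,i=3
  ##. -> .   bit 6 = 0  t=0,i=1
  #.# -> .   bit 5 = 0  t=0,i=8
  #.. -> #   bit 4 = 1  t=0,i=2
  .## -> #   bit 3 = 1  t=0,i=0
  .#. -> .   bit 2 = 0  t=0,i=7
  ..# -> #   bit 1 = 1  t=0,i=6
  ... -> #   bit 0 = 1  t=0,i=3
  bits 00011011 = 27

27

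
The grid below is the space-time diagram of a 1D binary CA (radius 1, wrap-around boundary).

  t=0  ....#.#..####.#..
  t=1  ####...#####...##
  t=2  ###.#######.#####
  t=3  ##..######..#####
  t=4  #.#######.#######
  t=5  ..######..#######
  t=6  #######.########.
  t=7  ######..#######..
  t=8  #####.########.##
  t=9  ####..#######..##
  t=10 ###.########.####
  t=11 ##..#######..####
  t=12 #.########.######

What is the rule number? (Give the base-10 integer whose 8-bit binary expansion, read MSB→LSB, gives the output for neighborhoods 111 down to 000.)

155

  ### -> #   bit 7 = 1  t=0,i=10
  ##. -> .   bit 6 = 0  t=0,i=12
  #.# -> .   bit 5 = 0  t=0,i=5
  #.. -> #   bit 4 = 1  t=0,i=7
  .## -> #   bit 3 = 1  t=0,i=9
  .#. -> .   bit 2 = 0  t=0,i=4
  ..# -> #   bit 1 = 1  t=0,i=3
  ... -> #   bit 0 = 1  t=0,i=0
  bits 10011011 = 155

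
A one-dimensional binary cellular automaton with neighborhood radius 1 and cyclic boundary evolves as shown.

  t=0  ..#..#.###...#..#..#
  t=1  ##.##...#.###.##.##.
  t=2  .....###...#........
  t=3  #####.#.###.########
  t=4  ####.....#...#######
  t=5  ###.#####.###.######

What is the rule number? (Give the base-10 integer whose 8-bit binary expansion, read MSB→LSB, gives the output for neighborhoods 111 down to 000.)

  ###|#  b7=1 t=0,i=8
  ##.|.  b6=0 t=0,i=9
  #.#|.  b5=0 t=0,i=6
  #..|#  b4=1 t=0,i=0
  .##|.  b3=0 t=0,i=7
  .#.|.  b2=0 t=0,i=2
  ..#|#  b1=1 t=0,i=1
  ...|#  b0=1 t=0,i=11
  bits 10010011 = 147

147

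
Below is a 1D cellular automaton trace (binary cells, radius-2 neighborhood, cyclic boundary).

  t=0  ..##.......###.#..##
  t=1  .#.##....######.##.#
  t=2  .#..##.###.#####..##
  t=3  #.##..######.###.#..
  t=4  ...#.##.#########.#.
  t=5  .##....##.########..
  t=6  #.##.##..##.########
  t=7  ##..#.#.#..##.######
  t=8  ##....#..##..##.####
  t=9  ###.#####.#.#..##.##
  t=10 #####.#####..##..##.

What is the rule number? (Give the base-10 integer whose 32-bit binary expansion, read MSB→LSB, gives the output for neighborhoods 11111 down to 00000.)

4255797918

  ##### -> #   bit 31 = 1  t=1,i=11
  ####. -> #   bit 30 = 1  t=1,i=13
  ###.# -> #   bit 29 = 1  t=0,i=13
  ###.. -> #   bit 28 = 1  t=2,i=15
  ##.## -> #   bit 27 = 1  t=1,i=15
  ##.#. -> #   bit 26 = 1  t=0,i=14
  ##..# -> .   bit 25 = 0  t=0,i=0
  ##... -> #   bit 24 = 1  t=0,i=4
  #.### -> #   bit 23 = 1  t=2,i=7
  #.##. -> .   bit 22 = 0  t=1,i=3
  #.#.# -> #   bit 21 = 1  t=1,i=1
  #.#.. -> .   bit 20 = 0  t=0,i=15
  #..## -> #   bit 19 = 1  t=0,i=1
  #..#. -> .   bit 18 = 0  t=3,i=19
  #...# -> #   bit 17 = 1  t=5,i=19
  #.... -> .   bit 16 = 0  t=0,i=5
  .#### -> .   bit 15 = 0  t=1,i=10
  .###. -> #   bit 14 = 1  t=0,i=12
  .##.# -> .   bit 13 = 0  t=1,i=17
  .##.. -> #   bit 12 = 1  t=0,i=3
  .#.## -> .   bit 11 = 0  t=1,i=2
  .#.#. -> .   bit 10 = 0  t=1,i=0
  .#..# -> #   bit 9 = 1  t=0,i=16
  .#... -> .   bit 8 = 0  t=4,i=19
  ..### -> #   bit 7 = 1  t=0,i=11
  ..##. -> .   bit 6 = 0  t=0,i=2
  ..#.# -> .   bit 5 = 0  t=3,i=0
  ..#.. -> #   bit 4 = 1  t=8,i=6
  ...## -> #   bit 3 = 1  t=0,i=10
  ...#. -> #   bit 2 = 1  t=4,i=2
  ....# -> #   bit 1 = 1  t=0,i=9
  ..... -> .   bit 0 = 0  t=0,i=6
  bits 11111101101010100101001010011110 = 4255797918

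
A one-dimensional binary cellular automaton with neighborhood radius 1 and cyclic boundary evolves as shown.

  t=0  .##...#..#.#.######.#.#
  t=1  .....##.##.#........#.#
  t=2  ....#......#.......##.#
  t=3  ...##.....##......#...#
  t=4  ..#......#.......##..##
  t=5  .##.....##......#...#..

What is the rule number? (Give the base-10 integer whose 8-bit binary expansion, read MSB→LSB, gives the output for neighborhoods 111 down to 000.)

  ### -> .   bit 7 = 0  t=0,i=14
  ##. -> .   bit 6 = 0  t=0,i=2
  #.# -> .   bit 5 = 0  t=0,i=0
  #.. -> .   bit 4 = 0  t=0,i=3
  .## -> .   bit 3 = 0  t=0,i=1
  .#. -> #   bit 2 = 1  t=0,i=6
  ..# -> #   bit 1 = 1  t=0,i=5
  ... -> .   bit 0 = 0  t=0,i=4
  bits 00000110 = 6

6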